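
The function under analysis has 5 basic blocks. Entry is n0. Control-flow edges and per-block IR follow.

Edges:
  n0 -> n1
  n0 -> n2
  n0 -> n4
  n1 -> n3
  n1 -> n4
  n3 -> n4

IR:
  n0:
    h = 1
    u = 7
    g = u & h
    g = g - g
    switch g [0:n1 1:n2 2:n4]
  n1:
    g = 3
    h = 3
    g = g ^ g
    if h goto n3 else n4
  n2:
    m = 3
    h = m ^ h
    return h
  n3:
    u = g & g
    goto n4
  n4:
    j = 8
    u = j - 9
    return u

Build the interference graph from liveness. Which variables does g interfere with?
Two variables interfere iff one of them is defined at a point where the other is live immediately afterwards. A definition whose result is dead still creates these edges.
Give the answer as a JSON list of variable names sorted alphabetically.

Block summaries:
  n0 def {g,h,u} use ∅
  n1 def {g,h} use ∅
  n2 def {h,m} use {h}
  n3 def {u} use {g}
  n4 def {j,u} use ∅

Backward fixpoint:
  live n0: ∅→{h}
  live n1: ∅→{g}
  live n2: {h}→∅
  live n3: {g}→∅
  live n4: ∅→∅

Interference:
  g↔{h}
  h↔{g,m,u}
  j↔∅
  m↔{h}
  u↔{h}

N(g) = ["h"]

Answer: ["h"]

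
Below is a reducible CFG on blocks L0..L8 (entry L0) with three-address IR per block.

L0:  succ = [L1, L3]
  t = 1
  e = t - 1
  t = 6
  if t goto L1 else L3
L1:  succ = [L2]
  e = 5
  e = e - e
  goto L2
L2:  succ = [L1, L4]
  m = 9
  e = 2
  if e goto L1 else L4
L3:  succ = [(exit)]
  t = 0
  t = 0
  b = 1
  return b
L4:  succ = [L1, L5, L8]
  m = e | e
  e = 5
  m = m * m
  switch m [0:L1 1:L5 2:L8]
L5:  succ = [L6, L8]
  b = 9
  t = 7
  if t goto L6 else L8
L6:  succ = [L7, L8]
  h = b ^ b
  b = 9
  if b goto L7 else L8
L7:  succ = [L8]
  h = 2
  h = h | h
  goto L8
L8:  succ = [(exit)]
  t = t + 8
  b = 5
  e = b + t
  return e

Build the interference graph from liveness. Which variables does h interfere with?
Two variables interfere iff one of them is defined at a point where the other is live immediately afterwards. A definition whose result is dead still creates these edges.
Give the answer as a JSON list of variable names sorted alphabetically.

Answer: ["t"]

Analysis:
Per-block:
  L0: {e,t} / ∅
  L1: {e} / ∅
  L2: {e,m} / ∅
  L3: {b,t} / ∅
  L4: {e,m} / {e}
  L5: {b,t} / ∅
  L6: {b,h} / {b}
  L7: {h} / ∅
  L8: {b,e,t} / {t}

Live sets:
  L0: in=∅ out={t}
  L1: in={t} out={t}
  L2: in={t} out={e,t}
  L3: in=∅ out=∅
  L4: in={e,t} out={t}
  L5: in=∅ out={b,t}
  L6: in={b,t} out={t}
  L7: in={t} out={t}
  L8: in={t} out=∅

Conflict graph:
  b: {t}
  e: {m,t}
  h: {t}
  m: {e,t}
  t: {b,e,h,m}

N(h) = ["t"]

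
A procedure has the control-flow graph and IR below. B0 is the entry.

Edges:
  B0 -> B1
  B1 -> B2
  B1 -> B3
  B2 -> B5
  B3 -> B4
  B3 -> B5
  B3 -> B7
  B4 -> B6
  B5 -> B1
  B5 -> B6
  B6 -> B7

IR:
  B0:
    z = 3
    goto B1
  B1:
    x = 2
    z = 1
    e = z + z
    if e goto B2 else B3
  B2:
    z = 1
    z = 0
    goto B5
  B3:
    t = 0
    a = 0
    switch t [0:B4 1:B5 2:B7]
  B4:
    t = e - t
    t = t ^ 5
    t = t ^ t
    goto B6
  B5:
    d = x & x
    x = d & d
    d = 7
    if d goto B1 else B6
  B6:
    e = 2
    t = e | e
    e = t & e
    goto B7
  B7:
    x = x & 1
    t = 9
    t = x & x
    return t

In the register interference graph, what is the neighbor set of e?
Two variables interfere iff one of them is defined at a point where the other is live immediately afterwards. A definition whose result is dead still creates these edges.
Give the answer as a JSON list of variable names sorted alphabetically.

Answer: ["a", "t", "x"]

Derivation:
Block summaries:
  B0: def={z} ue=∅
  B1: def={e,x,z} ue=∅
  B2: def={z} ue=∅
  B3: def={a,t} ue=∅
  B4: def={t} ue={e,t}
  B5: def={d,x} ue={x}
  B6: def={e,t} ue=∅
  B7: def={t,x} ue={x}

Liveness:
  B0 li=∅ lo=∅
  B1 li=∅ lo={e,x}
  B2 li={x} lo={x}
  B3 li={e,x} lo={e,t,x}
  B4 li={e,t,x} lo={x}
  B5 li={x} lo={x}
  B6 li={x} lo={x}
  B7 li={x} lo=∅

Interference:
  a: {e,t,x}
  d: {x}
  e: {a,t,x}
  t: {a,e,x}
  x: {a,d,e,t,z}
  z: {x}

N(e) = ["a", "t", "x"]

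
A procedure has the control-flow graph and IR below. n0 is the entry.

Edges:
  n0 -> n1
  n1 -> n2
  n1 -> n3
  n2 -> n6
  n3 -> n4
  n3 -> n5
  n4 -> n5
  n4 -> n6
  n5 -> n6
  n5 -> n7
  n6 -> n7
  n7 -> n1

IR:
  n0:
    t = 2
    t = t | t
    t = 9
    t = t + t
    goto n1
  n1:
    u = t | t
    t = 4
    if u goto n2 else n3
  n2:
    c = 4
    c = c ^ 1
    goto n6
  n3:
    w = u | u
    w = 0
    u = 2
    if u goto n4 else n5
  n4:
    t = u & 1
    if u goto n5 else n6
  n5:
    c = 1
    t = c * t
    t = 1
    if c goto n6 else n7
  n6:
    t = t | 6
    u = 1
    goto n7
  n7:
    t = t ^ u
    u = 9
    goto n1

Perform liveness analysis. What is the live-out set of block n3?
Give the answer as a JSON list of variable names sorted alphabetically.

Answer: ["t", "u"]

Derivation:
def/use:
  n0 def {t} use ∅
  n1 def {t,u} use {t}
  n2 def {c} use ∅
  n3 def {u,w} use {u}
  n4 def {t} use {u}
  n5 def {c,t} use {t}
  n6 def {t,u} use {t}
  n7 def {t,u} use {t,u}

Liveness:
  live n0: ∅→{t}
  live n1: {t}→{t,u}
  live n2: {t}→{t}
  live n3: {t,u}→{t,u}
  live n4: {u}→{t,u}
  live n5: {t,u}→{t,u}
  live n6: {t}→{t,u}
  live n7: {t,u}→{t}

live-out(n3) = ["t", "u"]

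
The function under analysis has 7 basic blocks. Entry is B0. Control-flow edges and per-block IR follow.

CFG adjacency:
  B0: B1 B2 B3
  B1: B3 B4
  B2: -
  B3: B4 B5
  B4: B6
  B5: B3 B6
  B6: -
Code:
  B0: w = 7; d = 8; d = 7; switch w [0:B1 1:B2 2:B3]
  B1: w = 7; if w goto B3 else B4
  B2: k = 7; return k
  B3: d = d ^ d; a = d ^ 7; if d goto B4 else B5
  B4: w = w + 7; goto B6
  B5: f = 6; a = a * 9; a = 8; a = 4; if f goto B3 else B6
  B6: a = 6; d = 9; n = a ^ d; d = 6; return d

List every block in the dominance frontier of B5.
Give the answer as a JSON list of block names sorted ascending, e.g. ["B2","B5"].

idom tree: B1←B0 B2←B0 B3←B0 B4←B0 B5←B3 B6←B0
Dom at joins:
  B3: preds {B0,B1,B5}: {B0} ∩ {B0,B1} ∩ {B0,B3,B5} = {B0}; idom=B0
  B4: preds {B1,B3}: {B0,B1} ∩ {B0,B3} = {B0}; idom=B0
  B6: preds {B4,B5}: {B0,B4} ∩ {B0,B3,B5} = {B0}; idom=B0

DF derivation:
  B3←B0: walk · to B0
  B3←B1: walk B1 to B0
  B3←B5: walk B5→B3 to B0
  B4←B1: walk B1 to B0
  B4←B3: walk B3 to B0
  B6←B4: walk B4 to B0
  B6←B5: walk B5→B3 to B0
  B0 → ∅
  B1 → {B3,B4}
  B2 → ∅
  B3 → {B3,B4,B6}
  B4 → {B6}
  B5 → {B3,B6}
  B6 → ∅

DF(B5) = ["B3", "B6"]

Answer: ["B3", "B6"]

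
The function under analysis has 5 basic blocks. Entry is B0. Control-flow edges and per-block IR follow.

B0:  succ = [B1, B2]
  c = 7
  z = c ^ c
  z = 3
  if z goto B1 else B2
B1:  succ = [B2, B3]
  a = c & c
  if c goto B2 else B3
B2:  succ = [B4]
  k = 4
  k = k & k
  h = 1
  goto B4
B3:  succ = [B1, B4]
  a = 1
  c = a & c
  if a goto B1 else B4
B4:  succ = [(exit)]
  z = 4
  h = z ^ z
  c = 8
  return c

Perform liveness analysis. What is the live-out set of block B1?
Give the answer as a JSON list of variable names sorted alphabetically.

Answer: ["c"]

Working:
Per-block:
  B0: def={c,z} ue=∅
  B1: def={a} ue={c}
  B2: def={h,k} ue=∅
  B3: def={a,c} ue={c}
  B4: def={c,h,z} ue=∅

Live sets:
  B0: in=∅ out={c}
  B1: in={c} out={c}
  B2: in=∅ out=∅
  B3: in={c} out={c}
  B4: in=∅ out=∅

live-out(B1) = ["c"]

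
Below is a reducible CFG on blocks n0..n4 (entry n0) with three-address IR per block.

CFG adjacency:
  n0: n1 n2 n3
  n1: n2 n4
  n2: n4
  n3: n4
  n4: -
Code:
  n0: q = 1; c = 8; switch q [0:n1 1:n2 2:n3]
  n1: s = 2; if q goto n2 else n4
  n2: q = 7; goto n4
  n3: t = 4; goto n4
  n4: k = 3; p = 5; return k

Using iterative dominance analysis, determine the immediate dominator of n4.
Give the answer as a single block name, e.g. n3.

idom tree: n1←n0 n2←n0 n3←n0 n4←n0
Dom at joins:
  n2: preds {n0,n1}: {n0} ∩ {n0,n1} = {n0}; idom=n0
  n4: preds {n1,n2,n3}: {n0,n1} ∩ {n0,n2} ∩ {n0,n3} = {n0}; idom=n0

idom(n4) = n0

Answer: n0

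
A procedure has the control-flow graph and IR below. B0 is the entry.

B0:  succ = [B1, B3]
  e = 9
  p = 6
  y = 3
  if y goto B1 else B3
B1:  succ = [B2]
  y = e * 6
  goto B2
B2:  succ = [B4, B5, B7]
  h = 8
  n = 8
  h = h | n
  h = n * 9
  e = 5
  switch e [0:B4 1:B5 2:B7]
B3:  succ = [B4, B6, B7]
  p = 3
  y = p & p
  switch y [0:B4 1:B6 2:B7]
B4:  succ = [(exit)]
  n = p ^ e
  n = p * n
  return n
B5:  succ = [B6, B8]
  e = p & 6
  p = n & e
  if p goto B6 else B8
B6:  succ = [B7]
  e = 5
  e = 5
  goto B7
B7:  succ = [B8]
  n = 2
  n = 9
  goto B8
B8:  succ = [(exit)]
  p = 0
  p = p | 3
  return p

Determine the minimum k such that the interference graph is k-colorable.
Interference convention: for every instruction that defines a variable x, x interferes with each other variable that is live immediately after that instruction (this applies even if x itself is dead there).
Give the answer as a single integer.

Answer: 3

Working:
Per-block:
  B0 def {e,p,y} use ∅
  B1 def {y} use {e}
  B2 def {e,h,n} use ∅
  B3 def {p,y} use ∅
  B4 def {n} use {e,p}
  B5 def {e,p} use {n,p}
  B6 def {e} use ∅
  B7 def {n} use ∅
  B8 def {p} use ∅

Live sets:
  B0 li=∅ lo={e,p}
  B1 li={e,p} lo={p}
  B2 li={p} lo={e,n,p}
  B3 li={e} lo={e,p}
  B4 li={e,p} lo=∅
  B5 li={n,p} lo=∅
  B6 li=∅ lo=∅
  B7 li=∅ lo=∅
  B8 li=∅ lo=∅

Conflict graph:
  e↔{n,p,y}
  h↔{n,p}
  n↔{e,h,p}
  p↔{e,h,n,y}
  y↔{e,p}

Registers:
  {e,n,p} pairwise interfere (3-clique) ⇒ χ ≥ 3
  assign e→c1 h→c1 n→c2 p→c0 y→c2 — no edge inside a register ⇒ χ ≤ 3
  χ = 3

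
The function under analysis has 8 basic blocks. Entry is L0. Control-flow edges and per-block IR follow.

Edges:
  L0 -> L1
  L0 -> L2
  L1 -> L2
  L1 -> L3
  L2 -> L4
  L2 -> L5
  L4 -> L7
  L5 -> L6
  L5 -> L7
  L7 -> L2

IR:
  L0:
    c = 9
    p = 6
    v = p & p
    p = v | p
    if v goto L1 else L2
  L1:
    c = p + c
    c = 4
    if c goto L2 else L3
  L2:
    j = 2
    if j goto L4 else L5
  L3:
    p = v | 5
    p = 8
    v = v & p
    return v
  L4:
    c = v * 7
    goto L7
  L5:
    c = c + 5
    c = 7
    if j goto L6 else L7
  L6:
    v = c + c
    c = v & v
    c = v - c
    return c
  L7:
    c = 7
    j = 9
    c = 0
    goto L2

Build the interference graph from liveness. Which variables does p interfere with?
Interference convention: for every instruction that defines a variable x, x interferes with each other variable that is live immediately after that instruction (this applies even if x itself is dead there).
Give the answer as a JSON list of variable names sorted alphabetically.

Per-block:
  L0: def={c,p,v} ue=∅
  L1: def={c} ue={c,p}
  L2: def={j} ue=∅
  L3: def={p,v} ue={v}
  L4: def={c} ue={v}
  L5: def={c} ue={c,j}
  L6: def={c,v} ue={c}
  L7: def={c,j} ue=∅

Backward fixpoint:
  L0: in=∅ out={c,p,v}
  L1: in={c,p,v} out={c,v}
  L2: in={c,v} out={c,j,v}
  L3: in={v} out=∅
  L4: in={v} out={v}
  L5: in={c,j,v} out={c,v}
  L6: in={c} out=∅
  L7: in={v} out={c,v}

Interference:
  c↔{j,p,v}
  j↔{c,v}
  p↔{c,v}
  v↔{c,j,p}

N(p) = ["c", "v"]

Answer: ["c", "v"]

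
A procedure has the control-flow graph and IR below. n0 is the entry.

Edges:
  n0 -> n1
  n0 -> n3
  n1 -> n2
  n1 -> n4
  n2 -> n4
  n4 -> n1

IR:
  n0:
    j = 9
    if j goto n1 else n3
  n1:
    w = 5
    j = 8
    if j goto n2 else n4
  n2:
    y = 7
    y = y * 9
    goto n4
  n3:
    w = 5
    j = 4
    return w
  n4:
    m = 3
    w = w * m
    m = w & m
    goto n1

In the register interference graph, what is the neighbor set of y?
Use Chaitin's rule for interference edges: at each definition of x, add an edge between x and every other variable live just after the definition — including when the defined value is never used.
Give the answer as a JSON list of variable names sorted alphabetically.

Block summaries:
  n0: def={j} ue=∅
  n1: def={j,w} ue=∅
  n2: def={y} ue=∅
  n3: def={j,w} ue=∅
  n4: def={m,w} ue={w}

Liveness:
  live n0: ∅→∅
  live n1: ∅→{w}
  live n2: {w}→{w}
  live n3: ∅→∅
  live n4: {w}→∅

Conflict graph:
  j: {w}
  m: {w}
  w: {j,m,y}
  y: {w}

N(y) = ["w"]

Answer: ["w"]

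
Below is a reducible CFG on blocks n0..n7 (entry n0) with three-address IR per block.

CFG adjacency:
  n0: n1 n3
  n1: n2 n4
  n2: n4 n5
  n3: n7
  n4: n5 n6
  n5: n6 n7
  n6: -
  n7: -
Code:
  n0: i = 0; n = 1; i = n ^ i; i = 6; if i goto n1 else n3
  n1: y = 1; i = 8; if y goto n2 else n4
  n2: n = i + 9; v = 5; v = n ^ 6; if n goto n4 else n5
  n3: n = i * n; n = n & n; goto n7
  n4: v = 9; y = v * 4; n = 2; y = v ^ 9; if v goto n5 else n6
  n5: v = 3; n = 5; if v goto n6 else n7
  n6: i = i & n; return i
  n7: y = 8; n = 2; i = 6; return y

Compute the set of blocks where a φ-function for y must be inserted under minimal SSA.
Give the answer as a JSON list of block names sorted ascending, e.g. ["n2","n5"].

idom tree: n1←n0 n2←n1 n3←n0 n4←n1 n5←n1 n6←n1 n7←n0
Dom at joins:
  n4: preds {n1,n2}: {n0,n1} ∩ {n0,n1,n2} = {n0,n1}; idom=n1
  n5: preds {n2,n4}: {n0,n1,n2} ∩ {n0,n1,n4} = {n0,n1}; idom=n1
  n6: preds {n4,n5}: {n0,n1,n4} ∩ {n0,n1,n5} = {n0,n1}; idom=n1
  n7: preds {n3,n5}: {n0,n3} ∩ {n0,n1,n5} = {n0}; idom=n0

DF walk-up:
  n4←n1: walk · to n1
  n4←n2: walk n2 to n1
  n5←n2: walk n2 to n1
  n5←n4: walk n4 to n1
  n6←n4: walk n4 to n1
  n6←n5: walk n5 to n1
  n7←n3: walk n3 to n0
  n7←n5: walk n5→n1 to n0
  DF(n0)=∅
  DF(n1)={n7}
  DF(n2)={n4,n5}
  DF(n3)={n7}
  DF(n4)={n5,n6}
  DF(n5)={n6,n7}
  DF(n6)=∅
  DF(n7)=∅

φ for y: defs {n1,n4,n7}
  DF⁺ = {n5,n6,n7}

Answer: ["n5", "n6", "n7"]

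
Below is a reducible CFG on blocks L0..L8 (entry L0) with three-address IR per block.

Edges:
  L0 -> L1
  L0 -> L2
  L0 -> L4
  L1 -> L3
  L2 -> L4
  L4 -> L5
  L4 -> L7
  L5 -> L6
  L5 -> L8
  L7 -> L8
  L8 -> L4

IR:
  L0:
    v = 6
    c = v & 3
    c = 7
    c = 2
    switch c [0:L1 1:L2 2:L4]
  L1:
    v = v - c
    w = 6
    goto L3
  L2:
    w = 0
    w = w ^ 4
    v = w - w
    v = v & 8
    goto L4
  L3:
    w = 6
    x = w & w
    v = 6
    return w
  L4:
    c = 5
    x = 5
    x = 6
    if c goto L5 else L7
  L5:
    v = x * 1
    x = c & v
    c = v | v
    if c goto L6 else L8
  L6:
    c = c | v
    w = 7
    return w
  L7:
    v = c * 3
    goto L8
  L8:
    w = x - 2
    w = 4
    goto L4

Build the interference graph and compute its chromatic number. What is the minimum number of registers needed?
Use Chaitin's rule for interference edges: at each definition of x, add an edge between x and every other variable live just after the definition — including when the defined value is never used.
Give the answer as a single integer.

Answer: 3

Derivation:
def/use:
  L0 def {c,v} use ∅
  L1 def {v,w} use {c,v}
  L2 def {v,w} use ∅
  L3 def {v,w,x} use ∅
  L4 def {c,x} use ∅
  L5 def {c,v,x} use {c,x}
  L6 def {c,w} use {c,v}
  L7 def {v} use {c}
  L8 def {w} use {x}

Backward fixpoint:
  L0: in=∅ out={c,v}
  L1: in={c,v} out=∅
  L2: in=∅ out=∅
  L3: in=∅ out=∅
  L4: in=∅ out={c,x}
  L5: in={c,x} out={c,v,x}
  L6: in={c,v} out=∅
  L7: in={c,x} out={x}
  L8: in={x} out=∅

Conflict graph:
  c↔{v,x}
  v↔{c,w,x}
  w↔{v,x}
  x↔{c,v,w}

Registers:
  lower bound: {c,v,x} mutually conflict ⇒ χ ≥ 3
  3-colouring: R0={v}  R1={x}  R2={c,w}
  χ = 3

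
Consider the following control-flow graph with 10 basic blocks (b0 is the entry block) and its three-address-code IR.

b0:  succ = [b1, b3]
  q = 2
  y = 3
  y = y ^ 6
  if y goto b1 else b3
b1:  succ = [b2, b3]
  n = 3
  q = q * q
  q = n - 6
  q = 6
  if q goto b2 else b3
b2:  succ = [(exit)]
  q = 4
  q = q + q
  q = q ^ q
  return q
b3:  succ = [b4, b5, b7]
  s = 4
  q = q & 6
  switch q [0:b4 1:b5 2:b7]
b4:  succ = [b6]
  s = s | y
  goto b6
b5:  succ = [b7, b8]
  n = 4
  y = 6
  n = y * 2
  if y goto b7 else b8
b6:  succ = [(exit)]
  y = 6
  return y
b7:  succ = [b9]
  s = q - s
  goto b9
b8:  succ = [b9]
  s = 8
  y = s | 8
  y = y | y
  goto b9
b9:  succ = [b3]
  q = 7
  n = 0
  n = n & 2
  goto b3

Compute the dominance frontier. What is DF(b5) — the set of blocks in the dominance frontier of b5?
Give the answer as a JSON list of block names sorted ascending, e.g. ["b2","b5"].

idom tree: b1←b0 b2←b1 b3←b0 b4←b3 b5←b3 b6←b4 b7←b3 b8←b5 b9←b3
Join-block Dom:
  b3: preds {b0,b1,b9}: {b0} ∩ {b0,b1} ∩ {b0,b3,b9} = {b0}; idom=b0
  b7: preds {b3,b5}: {b0,b3} ∩ {b0,b3,b5} = {b0,b3}; idom=b3
  b9: preds {b7,b8}: {b0,b3,b7} ∩ {b0,b3,b5,b8} = {b0,b3}; idom=b3

DF walk-up:
  b3←b0: walk · to b0
  b3←b1: walk b1 to b0
  b3←b9: walk b9→b3 to b0
  b7←b3: walk · to b3
  b7←b5: walk b5 to b3
  b9←b7: walk b7 to b3
  b9←b8: walk b8→b5 to b3
  DF(b0)=∅
  DF(b1)={b3}
  DF(b2)=∅
  DF(b3)={b3}
  DF(b4)=∅
  DF(b5)={b7,b9}
  DF(b6)=∅
  DF(b7)={b9}
  DF(b8)={b9}
  DF(b9)={b3}

DF(b5) = ["b7", "b9"]

Answer: ["b7", "b9"]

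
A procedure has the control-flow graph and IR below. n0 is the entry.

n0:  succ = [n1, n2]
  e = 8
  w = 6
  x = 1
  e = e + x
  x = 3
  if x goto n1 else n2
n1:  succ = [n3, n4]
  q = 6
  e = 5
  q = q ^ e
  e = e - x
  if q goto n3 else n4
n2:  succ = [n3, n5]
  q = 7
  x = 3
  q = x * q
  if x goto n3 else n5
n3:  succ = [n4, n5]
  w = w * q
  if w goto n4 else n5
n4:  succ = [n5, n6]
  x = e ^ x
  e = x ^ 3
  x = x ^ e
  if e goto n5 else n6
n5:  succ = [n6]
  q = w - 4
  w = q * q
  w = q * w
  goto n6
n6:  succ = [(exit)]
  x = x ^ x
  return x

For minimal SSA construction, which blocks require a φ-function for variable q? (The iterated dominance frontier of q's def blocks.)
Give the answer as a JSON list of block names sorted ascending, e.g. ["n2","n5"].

Answer: ["n3", "n4", "n5", "n6"]

Analysis:
idom tree: n1←n0 n2←n0 n3←n0 n4←n0 n5←n0 n6←n0
Dom at joins:
  n3: preds {n1,n2}: {n0,n1} ∩ {n0,n2} = {n0}; idom=n0
  n4: preds {n1,n3}: {n0,n1} ∩ {n0,n3} = {n0}; idom=n0
  n5: preds {n2,n3,n4}: {n0,n2} ∩ {n0,n3} ∩ {n0,n4} = {n0}; idom=n0
  n6: preds {n4,n5}: {n0,n4} ∩ {n0,n5} = {n0}; idom=n0

Frontier:
  n3←n1: walk n1 to n0
  n3←n2: walk n2 to n0
  n4←n1: walk n1 to n0
  n4←n3: walk n3 to n0
  n5←n2: walk n2 to n0
  n5←n3: walk n3 to n0
  n5←n4: walk n4 to n0
  n6←n4: walk n4 to n0
  n6←n5: walk n5 to n0
  n0 → ∅
  n1 → {n3,n4}
  n2 → {n3,n5}
  n3 → {n4,n5}
  n4 → {n5,n6}
  n5 → {n6}
  n6 → ∅

φ for q: defs {n1,n2,n5}
  DF⁺ = {n3,n4,n5,n6}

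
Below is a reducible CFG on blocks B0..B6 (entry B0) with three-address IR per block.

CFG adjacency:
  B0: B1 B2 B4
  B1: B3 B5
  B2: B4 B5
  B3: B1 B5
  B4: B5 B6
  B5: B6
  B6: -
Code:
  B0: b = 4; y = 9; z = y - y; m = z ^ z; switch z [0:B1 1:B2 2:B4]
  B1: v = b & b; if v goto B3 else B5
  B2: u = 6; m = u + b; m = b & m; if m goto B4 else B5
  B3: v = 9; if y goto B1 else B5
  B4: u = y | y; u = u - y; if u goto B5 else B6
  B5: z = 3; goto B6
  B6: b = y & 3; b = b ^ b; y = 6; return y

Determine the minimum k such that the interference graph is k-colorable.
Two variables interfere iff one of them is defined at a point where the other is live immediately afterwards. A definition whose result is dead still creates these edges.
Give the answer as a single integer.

def/use:
  B0 def {b,m,y,z} use ∅
  B1 def {v} use {b}
  B2 def {m,u} use {b}
  B3 def {v} use {y}
  B4 def {u} use {y}
  B5 def {z} use ∅
  B6 def {b,y} use {y}

Liveness:
  B0: in=∅ out={b,y}
  B1: in={b,y} out={b,y}
  B2: in={b,y} out={y}
  B3: in={b,y} out={b,y}
  B4: in={y} out={y}
  B5: in={y} out={y}
  B6: in={y} out=∅

Conflict graph:
  b — {m,u,v,y,z}
  m — {b,y,z}
  u — {b,y}
  v — {b,y}
  y — {b,m,u,v,z}
  z — {b,m,y}

Registers:
  {b,m,y,z} pairwise interfere (4-clique) ⇒ χ ≥ 4
  assign b→R0 m→R2 u→R2 v→R2 y→R1 z→R3 — no edge inside a register ⇒ χ ≤ 4
  χ = 4

Answer: 4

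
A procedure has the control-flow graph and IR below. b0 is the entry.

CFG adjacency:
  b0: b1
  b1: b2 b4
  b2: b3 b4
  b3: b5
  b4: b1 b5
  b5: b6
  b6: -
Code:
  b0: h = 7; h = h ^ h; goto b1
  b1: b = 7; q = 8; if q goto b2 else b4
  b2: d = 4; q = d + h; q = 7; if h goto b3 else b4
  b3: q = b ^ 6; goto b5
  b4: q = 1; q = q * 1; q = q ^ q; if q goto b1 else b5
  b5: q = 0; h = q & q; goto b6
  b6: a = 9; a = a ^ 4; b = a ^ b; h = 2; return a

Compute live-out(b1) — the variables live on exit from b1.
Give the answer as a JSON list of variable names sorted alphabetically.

Per-block:
  b0 def {h} use ∅
  b1 def {b,q} use ∅
  b2 def {d,q} use {h}
  b3 def {q} use {b}
  b4 def {q} use ∅
  b5 def {h,q} use ∅
  b6 def {a,b,h} use {b}

Live sets:
  live b0: ∅→{h}
  live b1: {h}→{b,h}
  live b2: {b,h}→{b,h}
  live b3: {b}→{b}
  live b4: {b,h}→{b,h}
  live b5: {b}→{b}
  live b6: {b}→∅

live-out(b1) = ["b", "h"]

Answer: ["b", "h"]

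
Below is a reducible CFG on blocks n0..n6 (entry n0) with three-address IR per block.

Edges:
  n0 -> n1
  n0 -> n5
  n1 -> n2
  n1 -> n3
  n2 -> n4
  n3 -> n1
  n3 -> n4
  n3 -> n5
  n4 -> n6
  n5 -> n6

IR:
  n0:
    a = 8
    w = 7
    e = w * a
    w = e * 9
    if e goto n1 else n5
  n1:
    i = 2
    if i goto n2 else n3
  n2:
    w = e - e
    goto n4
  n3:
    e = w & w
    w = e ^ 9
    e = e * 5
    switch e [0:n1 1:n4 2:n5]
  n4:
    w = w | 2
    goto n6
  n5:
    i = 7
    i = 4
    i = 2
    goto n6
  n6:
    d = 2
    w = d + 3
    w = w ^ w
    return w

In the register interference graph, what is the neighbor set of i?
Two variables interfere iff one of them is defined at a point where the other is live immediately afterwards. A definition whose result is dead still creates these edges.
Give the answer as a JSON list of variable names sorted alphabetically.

Answer: ["e", "w"]

Analysis:
Block summaries:
  n0: def={a,e,w} ue=∅
  n1: def={i} ue=∅
  n2: def={w} ue={e}
  n3: def={e,w} ue={w}
  n4: def={w} ue={w}
  n5: def={i} ue=∅
  n6: def={d,w} ue=∅

Live sets:
  live n0: ∅→{e,w}
  live n1: {e,w}→{e,w}
  live n2: {e}→{w}
  live n3: {w}→{e,w}
  live n4: {w}→∅
  live n5: ∅→∅
  live n6: ∅→∅

Conflict graph:
  a↔{w}
  d↔∅
  e↔{i,w}
  i↔{e,w}
  w↔{a,e,i}

N(i) = ["e", "w"]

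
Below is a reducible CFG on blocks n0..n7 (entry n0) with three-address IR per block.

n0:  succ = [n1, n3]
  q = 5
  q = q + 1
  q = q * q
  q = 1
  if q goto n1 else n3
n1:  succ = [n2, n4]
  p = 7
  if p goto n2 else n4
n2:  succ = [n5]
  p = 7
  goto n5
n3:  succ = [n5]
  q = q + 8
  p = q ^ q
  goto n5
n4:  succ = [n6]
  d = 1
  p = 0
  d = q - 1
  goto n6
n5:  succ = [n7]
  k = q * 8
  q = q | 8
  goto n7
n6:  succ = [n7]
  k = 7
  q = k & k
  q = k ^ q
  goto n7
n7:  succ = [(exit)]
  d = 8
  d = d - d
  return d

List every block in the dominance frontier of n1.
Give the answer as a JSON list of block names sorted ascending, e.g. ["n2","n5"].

Answer: ["n5", "n7"]

Derivation:
idom tree: n1←n0 n2←n1 n3←n0 n4←n1 n5←n0 n6←n4 n7←n0
Dom∩ at merges:
  n5: preds {n2,n3}: {n0,n1,n2} ∩ {n0,n3} = {n0}; idom=n0
  n7: preds {n5,n6}: {n0,n5} ∩ {n0,n1,n4,n6} = {n0}; idom=n0

Frontier:
  n5←n2: walk n2→n1 to n0
  n5←n3: walk n3 to n0
  n7←n5: walk n5 to n0
  n7←n6: walk n6→n4→n1 to n0
  DF(n0)=∅
  DF(n1)={n5,n7}
  DF(n2)={n5}
  DF(n3)={n5}
  DF(n4)={n7}
  DF(n5)={n7}
  DF(n6)={n7}
  DF(n7)=∅

DF(n1) = ["n5", "n7"]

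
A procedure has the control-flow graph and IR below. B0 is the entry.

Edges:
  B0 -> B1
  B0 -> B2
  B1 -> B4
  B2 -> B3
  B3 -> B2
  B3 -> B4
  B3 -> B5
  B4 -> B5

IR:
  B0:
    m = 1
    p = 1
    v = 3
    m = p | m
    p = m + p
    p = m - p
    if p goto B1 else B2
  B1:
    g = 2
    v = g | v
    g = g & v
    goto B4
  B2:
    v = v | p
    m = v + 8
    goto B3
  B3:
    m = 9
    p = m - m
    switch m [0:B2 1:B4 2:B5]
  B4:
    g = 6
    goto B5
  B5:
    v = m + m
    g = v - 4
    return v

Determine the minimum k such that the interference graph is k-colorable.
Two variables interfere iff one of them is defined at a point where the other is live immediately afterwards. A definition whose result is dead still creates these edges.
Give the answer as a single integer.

Answer: 3

Working:
def/use:
  B0: {m,p,v} / ∅
  B1: {g,v} / {v}
  B2: {m,v} / {p,v}
  B3: {m,p} / ∅
  B4: {g} / ∅
  B5: {g,v} / {m}

Liveness:
  B0 li=∅ lo={m,p,v}
  B1 li={m,v} lo={m}
  B2 li={p,v} lo={v}
  B3 li={v} lo={m,p,v}
  B4 li={m} lo={m}
  B5 li={m} lo=∅

Interfere edges:
  g↔{m,v}
  m↔{g,p,v}
  p↔{m,v}
  v↔{g,m,p}

Colouring:
  {g,m,v} pairwise interfere (3-clique) ⇒ χ ≥ 3
  assign g→R2 m→R0 p→R2 v→R1 — no edge inside a register ⇒ χ ≤ 3
  χ = 3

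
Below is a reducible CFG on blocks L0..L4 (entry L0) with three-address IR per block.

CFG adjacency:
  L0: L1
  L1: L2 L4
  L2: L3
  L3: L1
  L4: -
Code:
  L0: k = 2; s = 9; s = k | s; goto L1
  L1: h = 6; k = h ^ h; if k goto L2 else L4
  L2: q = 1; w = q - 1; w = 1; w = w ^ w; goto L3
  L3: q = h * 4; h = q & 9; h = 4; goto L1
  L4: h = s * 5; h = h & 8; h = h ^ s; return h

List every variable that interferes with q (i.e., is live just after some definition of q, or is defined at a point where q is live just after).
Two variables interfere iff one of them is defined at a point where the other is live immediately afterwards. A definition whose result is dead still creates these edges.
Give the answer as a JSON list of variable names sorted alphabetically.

Answer: ["h", "s"]

Working:
Block summaries:
  L0 def {k,s} use ∅
  L1 def {h,k} use ∅
  L2 def {q,w} use ∅
  L3 def {h,q} use {h}
  L4 def {h} use {s}

Liveness:
  L0: in=∅ out={s}
  L1: in={s} out={h,s}
  L2: in={h,s} out={h,s}
  L3: in={h,s} out={s}
  L4: in={s} out=∅

Interference:
  h — {k,q,s,w}
  k — {h,s}
  q — {h,s}
  s — {h,k,q,w}
  w — {h,s}

N(q) = ["h", "s"]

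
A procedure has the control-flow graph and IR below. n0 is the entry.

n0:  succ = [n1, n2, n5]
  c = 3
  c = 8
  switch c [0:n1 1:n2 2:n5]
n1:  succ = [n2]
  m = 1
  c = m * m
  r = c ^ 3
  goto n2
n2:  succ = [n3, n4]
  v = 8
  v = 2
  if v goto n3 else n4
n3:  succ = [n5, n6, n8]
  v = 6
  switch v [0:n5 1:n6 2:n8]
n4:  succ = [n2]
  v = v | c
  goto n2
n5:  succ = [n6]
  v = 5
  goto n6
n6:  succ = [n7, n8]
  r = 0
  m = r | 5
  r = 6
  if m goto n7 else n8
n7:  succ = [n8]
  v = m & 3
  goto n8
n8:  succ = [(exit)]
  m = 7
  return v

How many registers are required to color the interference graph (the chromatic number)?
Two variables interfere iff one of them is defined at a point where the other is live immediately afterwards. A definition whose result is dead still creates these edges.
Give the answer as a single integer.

Answer: 3

Derivation:
def/use:
  n0: def={c} ue=∅
  n1: def={c,m,r} ue=∅
  n2: def={v} ue=∅
  n3: def={v} ue=∅
  n4: def={v} ue={c,v}
  n5: def={v} ue=∅
  n6: def={m,r} ue=∅
  n7: def={v} ue={m}
  n8: def={m} ue={v}

Liveness:
  live n0: ∅→{c}
  live n1: ∅→{c}
  live n2: {c}→{c,v}
  live n3: ∅→{v}
  live n4: {c,v}→{c}
  live n5: ∅→{v}
  live n6: {v}→{m,v}
  live n7: {m}→{v}
  live n8: {v}→∅

Interference:
  c↔{r,v}
  m↔{r,v}
  r↔{c,m,v}
  v↔{c,m,r}

Registers:
  clique {c,r,v} ⇒ need ≥ 3
  3-colouring: c0={r}  c1={v}  c2={c,m}
  χ = 3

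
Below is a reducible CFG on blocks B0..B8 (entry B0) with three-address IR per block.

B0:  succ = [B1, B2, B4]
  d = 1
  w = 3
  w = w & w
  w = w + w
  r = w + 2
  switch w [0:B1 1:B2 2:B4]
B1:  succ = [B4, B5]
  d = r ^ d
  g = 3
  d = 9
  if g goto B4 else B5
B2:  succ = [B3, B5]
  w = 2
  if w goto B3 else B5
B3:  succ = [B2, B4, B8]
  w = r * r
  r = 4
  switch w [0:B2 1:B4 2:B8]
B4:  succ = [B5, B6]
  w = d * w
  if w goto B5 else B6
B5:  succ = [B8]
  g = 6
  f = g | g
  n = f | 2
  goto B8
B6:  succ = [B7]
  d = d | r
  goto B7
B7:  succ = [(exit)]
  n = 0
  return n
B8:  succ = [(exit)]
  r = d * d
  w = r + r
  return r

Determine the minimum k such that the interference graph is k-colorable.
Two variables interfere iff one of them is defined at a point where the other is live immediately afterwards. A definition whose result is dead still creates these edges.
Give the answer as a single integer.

Per-block:
  B0 def {d,r,w} use ∅
  B1 def {d,g} use {d,r}
  B2 def {w} use ∅
  B3 def {r,w} use {r}
  B4 def {w} use {d,w}
  B5 def {f,g,n} use ∅
  B6 def {d} use {d,r}
  B7 def {n} use ∅
  B8 def {r,w} use {d}

Backward fixpoint:
  live B0: ∅→{d,r,w}
  live B1: {d,r,w}→{d,r,w}
  live B2: {d,r}→{d,r}
  live B3: {d,r}→{d,r,w}
  live B4: {d,r,w}→{d,r}
  live B5: {d}→{d}
  live B6: {d,r}→∅
  live B7: ∅→∅
  live B8: {d}→∅

Interference:
  d↔{f,g,n,r,w}
  f↔{d}
  g↔{d,r,w}
  n↔{d}
  r↔{d,g,w}
  w↔{d,g,r}

Colouring:
  lower bound: {d,g,r,w} mutually conflict ⇒ χ ≥ 4
  assign d→R0 f→R1 g→R1 n→R1 r→R2 w→R3 — no edge inside a register ⇒ χ ≤ 4
  χ = 4

Answer: 4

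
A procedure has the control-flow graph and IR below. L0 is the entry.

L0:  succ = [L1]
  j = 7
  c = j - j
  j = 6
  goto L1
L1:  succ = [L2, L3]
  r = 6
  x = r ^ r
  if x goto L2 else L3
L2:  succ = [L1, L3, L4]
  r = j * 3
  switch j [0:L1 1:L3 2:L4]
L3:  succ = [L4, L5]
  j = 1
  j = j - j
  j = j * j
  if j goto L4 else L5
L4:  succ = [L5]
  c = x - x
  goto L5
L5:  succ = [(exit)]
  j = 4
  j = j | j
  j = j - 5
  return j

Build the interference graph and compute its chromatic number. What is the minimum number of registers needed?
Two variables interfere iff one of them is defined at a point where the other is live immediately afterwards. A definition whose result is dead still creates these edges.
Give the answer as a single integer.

Answer: 3

Working:
Block summaries:
  L0 def {c,j} use ∅
  L1 def {r,x} use ∅
  L2 def {r} use {j}
  L3 def {j} use ∅
  L4 def {c} use {x}
  L5 def {j} use ∅

Backward fixpoint:
  L0 li=∅ lo={j}
  L1 li={j} lo={j,x}
  L2 li={j,x} lo={j,x}
  L3 li={x} lo={x}
  L4 li={x} lo=∅
  L5 li=∅ lo=∅

Interference:
  c — ∅
  j — {r,x}
  r — {j,x}
  x — {j,r}

Chromatic number:
  lower bound: {j,r,x} mutually conflict ⇒ χ ≥ 3
  3-colouring: r0={c,j}  r1={r}  r2={x}
  χ = 3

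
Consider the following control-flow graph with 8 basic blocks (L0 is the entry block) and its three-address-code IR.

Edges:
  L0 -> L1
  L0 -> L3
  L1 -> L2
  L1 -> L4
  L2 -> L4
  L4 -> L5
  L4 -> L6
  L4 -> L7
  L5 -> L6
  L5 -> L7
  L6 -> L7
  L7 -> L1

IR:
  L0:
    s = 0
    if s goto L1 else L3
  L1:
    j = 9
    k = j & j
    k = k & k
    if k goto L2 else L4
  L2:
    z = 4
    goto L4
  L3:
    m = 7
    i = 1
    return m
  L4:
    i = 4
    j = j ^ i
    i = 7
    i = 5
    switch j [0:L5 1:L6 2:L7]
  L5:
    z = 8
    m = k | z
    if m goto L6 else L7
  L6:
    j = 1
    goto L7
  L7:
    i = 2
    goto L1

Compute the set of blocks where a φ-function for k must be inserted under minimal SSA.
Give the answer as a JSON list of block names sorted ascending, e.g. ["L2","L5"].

Answer: ["L1"]

Analysis:
idom tree: L1←L0 L2←L1 L3←L0 L4←L1 L5←L4 L6←L4 L7←L4
Dom∩ at merges:
  L1: preds {L0,L7}: {L0} ∩ {L0,L1,L4,L7} = {L0}; idom=L0
  L4: preds {L1,L2}: {L0,L1} ∩ {L0,L1,L2} = {L0,L1}; idom=L1
  L6: preds {L4,L5}: {L0,L1,L4} ∩ {L0,L1,L4,L5} = {L0,L1,L4}; idom=L4
  L7: preds {L4,L5,L6}: {L0,L1,L4} ∩ {L0,L1,L4,L5} ∩ {L0,L1,L4,L6} = {L0,L1,L4}; idom=L4

DF derivation:
  join L1 pred L0: · stop@L0
  join L1 pred L7: L7→L4→L1 stop@L0
  join L4 pred L1: · stop@L1
  join L4 pred L2: L2 stop@L1
  join L6 pred L4: · stop@L4
  join L6 pred L5: L5 stop@L4
  join L7 pred L4: · stop@L4
  join L7 pred L5: L5 stop@L4
  join L7 pred L6: L6 stop@L4
  L0 → ∅
  L1 → {L1}
  L2 → {L4}
  L3 → ∅
  L4 → {L1}
  L5 → {L6,L7}
  L6 → {L7}
  L7 → {L1}

φ for k: defs {L1}
  DF⁺ = {L1}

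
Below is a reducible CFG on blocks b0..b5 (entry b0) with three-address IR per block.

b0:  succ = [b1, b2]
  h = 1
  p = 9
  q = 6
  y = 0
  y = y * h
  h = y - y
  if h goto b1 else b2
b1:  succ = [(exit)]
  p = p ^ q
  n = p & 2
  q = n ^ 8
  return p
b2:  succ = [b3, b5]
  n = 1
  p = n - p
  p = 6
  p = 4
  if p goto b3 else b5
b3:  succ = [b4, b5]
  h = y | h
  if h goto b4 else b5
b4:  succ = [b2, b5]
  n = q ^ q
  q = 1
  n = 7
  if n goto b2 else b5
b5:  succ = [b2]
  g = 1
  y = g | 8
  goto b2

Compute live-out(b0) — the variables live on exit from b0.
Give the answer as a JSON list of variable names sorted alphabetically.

Answer: ["h", "p", "q", "y"]

Derivation:
Block summaries:
  b0: def={h,p,q,y} ue=∅
  b1: def={n,p,q} ue={p,q}
  b2: def={n,p} ue={p}
  b3: def={h} ue={h,y}
  b4: def={n,q} ue={q}
  b5: def={g,y} ue=∅

Live sets:
  b0 li=∅ lo={h,p,q,y}
  b1 li={p,q} lo=∅
  b2 li={h,p,q,y} lo={h,p,q,y}
  b3 li={h,p,q,y} lo={h,p,q,y}
  b4 li={h,p,q,y} lo={h,p,q,y}
  b5 li={h,p,q} lo={h,p,q,y}

live-out(b0) = ["h", "p", "q", "y"]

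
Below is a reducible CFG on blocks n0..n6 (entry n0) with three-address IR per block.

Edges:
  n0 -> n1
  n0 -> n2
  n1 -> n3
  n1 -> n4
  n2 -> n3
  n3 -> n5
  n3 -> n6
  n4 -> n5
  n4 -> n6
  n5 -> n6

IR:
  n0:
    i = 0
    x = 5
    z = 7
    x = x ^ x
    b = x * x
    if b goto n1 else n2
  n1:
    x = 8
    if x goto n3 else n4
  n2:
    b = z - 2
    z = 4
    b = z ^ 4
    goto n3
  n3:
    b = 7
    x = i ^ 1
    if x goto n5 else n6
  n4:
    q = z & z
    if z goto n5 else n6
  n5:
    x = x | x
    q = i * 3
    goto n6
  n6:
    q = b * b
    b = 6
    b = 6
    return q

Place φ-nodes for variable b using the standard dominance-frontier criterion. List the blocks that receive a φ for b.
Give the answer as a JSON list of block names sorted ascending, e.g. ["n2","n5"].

Answer: ["n3", "n5", "n6"]

Working:
idom tree: n1←n0 n2←n0 n3←n0 n4←n1 n5←n0 n6←n0
Join-block Dom:
  n3: preds {n1,n2}: {n0,n1} ∩ {n0,n2} = {n0}; idom=n0
  n5: preds {n3,n4}: {n0,n3} ∩ {n0,n1,n4} = {n0}; idom=n0
  n6: preds {n3,n4,n5}: {n0,n3} ∩ {n0,n1,n4} ∩ {n0,n5} = {n0}; idom=n0

DF walk-up:
  join n3 pred n1: n1 stop@n0
  join n3 pred n2: n2 stop@n0
  join n5 pred n3: n3 stop@n0
  join n5 pred n4: n4→n1 stop@n0
  join n6 pred n3: n3 stop@n0
  join n6 pred n4: n4→n1 stop@n0
  join n6 pred n5: n5 stop@n0
  DF(n0)=∅
  DF(n1)={n3,n5,n6}
  DF(n2)={n3}
  DF(n3)={n5,n6}
  DF(n4)={n5,n6}
  DF(n5)={n6}
  DF(n6)=∅

φ for b: defs {n0,n2,n3,n6}
  DF⁺ = {n3,n5,n6}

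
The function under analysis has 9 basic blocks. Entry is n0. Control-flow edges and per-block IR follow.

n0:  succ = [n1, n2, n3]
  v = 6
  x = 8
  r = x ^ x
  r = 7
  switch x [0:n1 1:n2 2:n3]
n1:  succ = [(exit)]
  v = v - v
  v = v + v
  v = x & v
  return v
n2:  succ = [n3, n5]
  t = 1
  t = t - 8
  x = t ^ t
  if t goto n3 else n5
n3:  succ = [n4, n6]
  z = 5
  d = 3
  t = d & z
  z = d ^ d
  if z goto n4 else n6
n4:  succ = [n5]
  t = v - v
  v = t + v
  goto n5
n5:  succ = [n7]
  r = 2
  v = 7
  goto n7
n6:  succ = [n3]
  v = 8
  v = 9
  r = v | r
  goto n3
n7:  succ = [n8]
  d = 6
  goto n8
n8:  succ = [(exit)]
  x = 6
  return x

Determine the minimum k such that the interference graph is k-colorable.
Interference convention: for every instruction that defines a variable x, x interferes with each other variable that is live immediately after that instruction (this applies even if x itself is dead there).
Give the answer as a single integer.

Answer: 4

Working:
Block summaries:
  n0: def={r,v,x} ue=∅
  n1: def={v} ue={v,x}
  n2: def={t,x} ue=∅
  n3: def={d,t,z} ue=∅
  n4: def={t,v} ue={v}
  n5: def={r,v} ue=∅
  n6: def={r,v} ue={r}
  n7: def={d} ue=∅
  n8: def={x} ue=∅

Backward fixpoint:
  n0 li=∅ lo={r,v,x}
  n1 li={v,x} lo=∅
  n2 li={r,v} lo={r,v}
  n3 li={r,v} lo={r,v}
  n4 li={v} lo=∅
  n5 li=∅ lo=∅
  n6 li={r} lo={r,v}
  n7 li=∅ lo=∅
  n8 li=∅ lo=∅

Interference:
  d↔{r,t,v,z}
  r↔{d,t,v,x,z}
  t↔{d,r,v,x}
  v↔{d,r,t,x,z}
  x↔{r,t,v}
  z↔{d,r,v}

Registers:
  clique {d,r,t,v} ⇒ need ≥ 4
  4-colouring: r0={r}  r1={v}  r2={d,x}  r3={t,z}
  χ = 4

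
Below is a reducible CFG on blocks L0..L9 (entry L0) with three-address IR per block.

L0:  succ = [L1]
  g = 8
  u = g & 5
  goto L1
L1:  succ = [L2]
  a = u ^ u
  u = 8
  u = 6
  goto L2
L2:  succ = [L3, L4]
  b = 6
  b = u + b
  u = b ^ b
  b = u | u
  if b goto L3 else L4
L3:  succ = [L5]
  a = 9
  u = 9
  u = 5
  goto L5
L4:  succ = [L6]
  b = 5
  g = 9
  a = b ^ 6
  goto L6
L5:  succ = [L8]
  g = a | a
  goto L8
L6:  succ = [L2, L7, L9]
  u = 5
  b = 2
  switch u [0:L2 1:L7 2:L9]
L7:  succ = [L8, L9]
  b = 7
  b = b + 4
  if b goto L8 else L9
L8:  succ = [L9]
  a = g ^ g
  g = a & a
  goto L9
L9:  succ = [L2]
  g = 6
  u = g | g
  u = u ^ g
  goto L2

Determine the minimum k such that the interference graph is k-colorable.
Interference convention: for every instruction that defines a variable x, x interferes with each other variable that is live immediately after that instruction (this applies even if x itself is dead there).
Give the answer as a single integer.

Per-block:
  L0: def={g,u} ue=∅
  L1: def={a,u} ue={u}
  L2: def={b,u} ue={u}
  L3: def={a,u} ue=∅
  L4: def={a,b,g} ue=∅
  L5: def={g} ue={a}
  L6: def={b,u} ue=∅
  L7: def={b} ue=∅
  L8: def={a,g} ue={g}
  L9: def={g,u} ue=∅

Liveness:
  live L0: ∅→{u}
  live L1: {u}→{u}
  live L2: {u}→∅
  live L3: ∅→{a}
  live L4: ∅→{g}
  live L5: {a}→{g}
  live L6: {g}→{g,u}
  live L7: {g}→{g}
  live L8: {g}→∅
  live L9: ∅→{u}

Interfere edges:
  a↔{g,u}
  b↔{g,u}
  g↔{a,b,u}
  u↔{a,b,g}

Chromatic number:
  {a,g,u} pairwise interfere (3-clique) ⇒ χ ≥ 3
  3-colouring: R0={g}  R1={u}  R2={a,b}
  χ = 3

Answer: 3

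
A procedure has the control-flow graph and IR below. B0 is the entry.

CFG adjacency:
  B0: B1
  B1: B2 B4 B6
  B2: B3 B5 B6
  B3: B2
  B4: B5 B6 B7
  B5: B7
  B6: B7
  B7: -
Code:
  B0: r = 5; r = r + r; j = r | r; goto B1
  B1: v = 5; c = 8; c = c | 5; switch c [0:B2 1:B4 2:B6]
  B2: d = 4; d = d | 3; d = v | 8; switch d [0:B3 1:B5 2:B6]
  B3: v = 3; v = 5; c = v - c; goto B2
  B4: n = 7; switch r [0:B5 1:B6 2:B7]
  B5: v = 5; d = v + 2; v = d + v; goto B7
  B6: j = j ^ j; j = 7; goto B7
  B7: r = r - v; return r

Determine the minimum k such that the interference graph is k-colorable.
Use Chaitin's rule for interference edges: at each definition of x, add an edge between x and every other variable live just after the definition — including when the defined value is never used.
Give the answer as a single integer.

Per-block:
  B0: def={j,r} ue=∅
  B1: def={c,v} ue=∅
  B2: def={d} ue={v}
  B3: def={c,v} ue={c}
  B4: def={n} ue={r}
  B5: def={d,v} ue=∅
  B6: def={j} ue={j}
  B7: def={r} ue={r,v}

Liveness:
  B0: in=∅ out={j,r}
  B1: in={j,r} out={c,j,r,v}
  B2: in={c,j,r,v} out={c,j,r,v}
  B3: in={c,j,r} out={c,j,r,v}
  B4: in={j,r,v} out={j,r,v}
  B5: in={r} out={r,v}
  B6: in={j,r,v} out={r,v}
  B7: in={r,v} out=∅

Interference:
  c: {d,j,r,v}
  d: {c,j,r,v}
  j: {c,d,n,r,v}
  n: {j,r,v}
  r: {c,d,j,n,v}
  v: {c,d,j,n,r}

Chromatic number:
  {c,d,j,r,v} pairwise interfere (5-clique) ⇒ χ ≥ 5
  5-colouring: c0={j}  c1={r}  c2={v}  c3={c,n}  c4={d}
  χ = 5

Answer: 5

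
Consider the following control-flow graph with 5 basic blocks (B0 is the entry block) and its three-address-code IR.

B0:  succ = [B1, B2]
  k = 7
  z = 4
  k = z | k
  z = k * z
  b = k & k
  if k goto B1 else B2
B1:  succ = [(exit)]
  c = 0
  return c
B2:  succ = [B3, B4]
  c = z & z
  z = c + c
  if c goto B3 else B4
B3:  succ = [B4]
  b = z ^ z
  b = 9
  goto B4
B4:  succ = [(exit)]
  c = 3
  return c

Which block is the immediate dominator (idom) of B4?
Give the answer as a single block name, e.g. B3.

idom tree: B1←B0 B2←B0 B3←B2 B4←B2
Join-block Dom:
  B4: preds {B2,B3}: {B0,B2} ∩ {B0,B2,B3} = {B0,B2}; idom=B2

idom(B4) = B2

Answer: B2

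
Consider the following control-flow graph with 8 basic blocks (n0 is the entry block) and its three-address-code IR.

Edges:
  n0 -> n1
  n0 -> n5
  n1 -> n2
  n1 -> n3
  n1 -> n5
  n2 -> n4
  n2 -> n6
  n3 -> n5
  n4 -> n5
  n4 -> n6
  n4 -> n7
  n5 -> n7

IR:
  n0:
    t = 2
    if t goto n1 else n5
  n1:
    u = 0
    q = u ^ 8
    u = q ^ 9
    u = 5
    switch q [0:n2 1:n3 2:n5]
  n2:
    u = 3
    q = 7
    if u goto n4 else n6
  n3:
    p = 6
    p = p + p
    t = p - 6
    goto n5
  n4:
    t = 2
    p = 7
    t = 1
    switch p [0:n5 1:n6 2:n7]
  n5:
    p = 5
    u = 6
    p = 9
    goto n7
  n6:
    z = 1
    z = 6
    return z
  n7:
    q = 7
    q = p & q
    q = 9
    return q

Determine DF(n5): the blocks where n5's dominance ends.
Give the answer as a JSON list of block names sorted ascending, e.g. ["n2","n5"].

idom tree: n1←n0 n2←n1 n3←n1 n4←n2 n5←n0 n6←n2 n7←n0
Dom at joins:
  n5: preds {n0,n1,n3,n4}: {n0} ∩ {n0,n1} ∩ {n0,n1,n3} ∩ {n0,n1,n2,n4} = {n0}; idom=n0
  n6: preds {n2,n4}: {n0,n1,n2} ∩ {n0,n1,n2,n4} = {n0,n1,n2}; idom=n2
  n7: preds {n4,n5}: {n0,n1,n2,n4} ∩ {n0,n5} = {n0}; idom=n0

Frontier:
  join n5 pred n0: · stop@n0
  join n5 pred n1: n1 stop@n0
  join n5 pred n3: n3→n1 stop@n0
  join n5 pred n4: n4→n2→n1 stop@n0
  join n6 pred n2: · stop@n2
  join n6 pred n4: n4 stop@n2
  join n7 pred n4: n4→n2→n1 stop@n0
  join n7 pred n5: n5 stop@n0
  DF(n0)=∅
  DF(n1)={n5,n7}
  DF(n2)={n5,n7}
  DF(n3)={n5}
  DF(n4)={n5,n6,n7}
  DF(n5)={n7}
  DF(n6)=∅
  DF(n7)=∅

DF(n5) = ["n7"]

Answer: ["n7"]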